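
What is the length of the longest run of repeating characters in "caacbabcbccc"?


Input: "caacbabcbccc"
Scanning for longest run:
  Position 1 ('a'): new char, reset run to 1
  Position 2 ('a'): continues run of 'a', length=2
  Position 3 ('c'): new char, reset run to 1
  Position 4 ('b'): new char, reset run to 1
  Position 5 ('a'): new char, reset run to 1
  Position 6 ('b'): new char, reset run to 1
  Position 7 ('c'): new char, reset run to 1
  Position 8 ('b'): new char, reset run to 1
  Position 9 ('c'): new char, reset run to 1
  Position 10 ('c'): continues run of 'c', length=2
  Position 11 ('c'): continues run of 'c', length=3
Longest run: 'c' with length 3

3


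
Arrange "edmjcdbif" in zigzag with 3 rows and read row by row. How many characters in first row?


Zigzag "edmjcdbif" into 3 rows:
Placing characters:
  'e' => row 0
  'd' => row 1
  'm' => row 2
  'j' => row 1
  'c' => row 0
  'd' => row 1
  'b' => row 2
  'i' => row 1
  'f' => row 0
Rows:
  Row 0: "ecf"
  Row 1: "djdi"
  Row 2: "mb"
First row length: 3

3


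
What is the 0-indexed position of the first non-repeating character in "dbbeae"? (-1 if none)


Input: dbbeae
Character frequencies:
  'a': 1
  'b': 2
  'd': 1
  'e': 2
Scanning left to right for freq == 1:
  Position 0 ('d'): unique! => answer = 0

0


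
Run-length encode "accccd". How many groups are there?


Input: accccd
Scanning for consecutive runs:
  Group 1: 'a' x 1 (positions 0-0)
  Group 2: 'c' x 4 (positions 1-4)
  Group 3: 'd' x 1 (positions 5-5)
Total groups: 3

3


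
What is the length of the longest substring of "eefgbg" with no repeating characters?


Input: "eefgbg"
Sliding window (track last position of each char):
  Position 0 ('e'): window [0,0] length 1 -- new best
  Position 1 ('e'): repeat (last at 0), move window start to 1
  Position 1 ('e'): window [1,1] length 1
  Position 2 ('f'): window [1,2] length 2 -- new best
  Position 3 ('g'): window [1,3] length 3 -- new best
  Position 4 ('b'): window [1,4] length 4 -- new best
  Position 5 ('g'): repeat (last at 3), move window start to 4
  Position 5 ('g'): window [4,5] length 2
Longest substring with no repeats: "efgb" with length 4

4


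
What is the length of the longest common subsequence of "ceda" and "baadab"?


LCS of "ceda" and "baadab"
DP table:
           b    a    a    d    a    b
      0    0    0    0    0    0    0
  c   0    0    0    0    0    0    0
  e   0    0    0    0    0    0    0
  d   0    0    0    0    1    1    1
  a   0    0    1    1    1    2    2
LCS length = dp[4][6] = 2

2


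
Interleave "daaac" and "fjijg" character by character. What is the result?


Interleaving "daaac" and "fjijg":
  Position 0: 'd' from first, 'f' from second => "df"
  Position 1: 'a' from first, 'j' from second => "aj"
  Position 2: 'a' from first, 'i' from second => "ai"
  Position 3: 'a' from first, 'j' from second => "aj"
  Position 4: 'c' from first, 'g' from second => "cg"
Result: dfajaiajcg

dfajaiajcg


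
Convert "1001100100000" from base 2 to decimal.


Input: "1001100100000" in base 2
Positional expansion:
  Digit '1' (value 1) x 2^12 = 4096
  Digit '0' (value 0) x 2^11 = 0
  Digit '0' (value 0) x 2^10 = 0
  Digit '1' (value 1) x 2^9 = 512
  Digit '1' (value 1) x 2^8 = 256
  Digit '0' (value 0) x 2^7 = 0
  Digit '0' (value 0) x 2^6 = 0
  Digit '1' (value 1) x 2^5 = 32
  Digit '0' (value 0) x 2^4 = 0
  Digit '0' (value 0) x 2^3 = 0
  Digit '0' (value 0) x 2^2 = 0
  Digit '0' (value 0) x 2^1 = 0
  Digit '0' (value 0) x 2^0 = 0
Sum = 4896

4896


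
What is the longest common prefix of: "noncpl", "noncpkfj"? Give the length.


Words: noncpl, noncpkfj
  Position 0: all 'n' => match
  Position 1: all 'o' => match
  Position 2: all 'n' => match
  Position 3: all 'c' => match
  Position 4: all 'p' => match
  Position 5: ('l', 'k') => mismatch, stop
LCP = "noncp" (length 5)

5


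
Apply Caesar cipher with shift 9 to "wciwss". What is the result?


Caesar cipher: shift "wciwss" by 9
  'w' (pos 22) + 9 = pos 5 = 'f'
  'c' (pos 2) + 9 = pos 11 = 'l'
  'i' (pos 8) + 9 = pos 17 = 'r'
  'w' (pos 22) + 9 = pos 5 = 'f'
  's' (pos 18) + 9 = pos 1 = 'b'
  's' (pos 18) + 9 = pos 1 = 'b'
Result: flrfbb

flrfbb


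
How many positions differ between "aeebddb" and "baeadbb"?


Comparing "aeebddb" and "baeadbb" position by position:
  Position 0: 'a' vs 'b' => DIFFER
  Position 1: 'e' vs 'a' => DIFFER
  Position 2: 'e' vs 'e' => same
  Position 3: 'b' vs 'a' => DIFFER
  Position 4: 'd' vs 'd' => same
  Position 5: 'd' vs 'b' => DIFFER
  Position 6: 'b' vs 'b' => same
Positions that differ: 4

4


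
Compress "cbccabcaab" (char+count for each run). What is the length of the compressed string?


Input: cbccabcaab
Runs:
  'c' x 1 => "c1"
  'b' x 1 => "b1"
  'c' x 2 => "c2"
  'a' x 1 => "a1"
  'b' x 1 => "b1"
  'c' x 1 => "c1"
  'a' x 2 => "a2"
  'b' x 1 => "b1"
Compressed: "c1b1c2a1b1c1a2b1"
Compressed length: 16

16


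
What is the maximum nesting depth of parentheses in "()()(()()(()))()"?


Input: "()()(()()(()))()"
Tracking depth:
  Position 0 '(': depth becomes 1
  Position 1 ')': depth becomes 0
  Position 2 '(': depth becomes 1
  Position 3 ')': depth becomes 0
  Position 4 '(': depth becomes 1
  Position 5 '(': depth becomes 2
  Position 6 ')': depth becomes 1
  Position 7 '(': depth becomes 2
  Position 8 ')': depth becomes 1
  Position 9 '(': depth becomes 2
  Position 10 '(': depth becomes 3
  Position 11 ')': depth becomes 2
  Position 12 ')': depth becomes 1
  Position 13 ')': depth becomes 0
  Position 14 '(': depth becomes 1
  Position 15 ')': depth becomes 0
Maximum depth reached: 3

3


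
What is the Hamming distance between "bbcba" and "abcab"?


Comparing "bbcba" and "abcab" position by position:
  Position 0: 'b' vs 'a' => differ
  Position 1: 'b' vs 'b' => same
  Position 2: 'c' vs 'c' => same
  Position 3: 'b' vs 'a' => differ
  Position 4: 'a' vs 'b' => differ
Total differences (Hamming distance): 3

3


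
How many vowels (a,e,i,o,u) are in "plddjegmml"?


Input: plddjegmml
Checking each character:
  'p' at position 0: consonant
  'l' at position 1: consonant
  'd' at position 2: consonant
  'd' at position 3: consonant
  'j' at position 4: consonant
  'e' at position 5: vowel (running total: 1)
  'g' at position 6: consonant
  'm' at position 7: consonant
  'm' at position 8: consonant
  'l' at position 9: consonant
Total vowels: 1

1


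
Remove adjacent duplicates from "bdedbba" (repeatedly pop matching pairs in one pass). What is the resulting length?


Input: bdedbba
Stack-based adjacent duplicate removal:
  Read 'b': push. Stack: b
  Read 'd': push. Stack: bd
  Read 'e': push. Stack: bde
  Read 'd': push. Stack: bded
  Read 'b': push. Stack: bdedb
  Read 'b': matches stack top 'b' => pop. Stack: bded
  Read 'a': push. Stack: bdeda
Final stack: "bdeda" (length 5)

5


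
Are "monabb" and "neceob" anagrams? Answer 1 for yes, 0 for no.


Strings: "monabb", "neceob"
Sorted first:  abbmno
Sorted second: bceeno
Differ at position 0: 'a' vs 'b' => not anagrams

0


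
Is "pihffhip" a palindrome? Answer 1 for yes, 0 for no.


Input: pihffhip
Reversed: pihffhip
  Compare pos 0 ('p') with pos 7 ('p'): match
  Compare pos 1 ('i') with pos 6 ('i'): match
  Compare pos 2 ('h') with pos 5 ('h'): match
  Compare pos 3 ('f') with pos 4 ('f'): match
Result: palindrome

1


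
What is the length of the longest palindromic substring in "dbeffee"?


Input: "dbeffee"
Checking substrings for palindromes:
  [2:6] "effe" (len 4) => palindrome
  [3:5] "ff" (len 2) => palindrome
  [5:7] "ee" (len 2) => palindrome
Longest palindromic substring: "effe" with length 4

4


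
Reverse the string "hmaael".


Input: hmaael
Reading characters right to left:
  Position 5: 'l'
  Position 4: 'e'
  Position 3: 'a'
  Position 2: 'a'
  Position 1: 'm'
  Position 0: 'h'
Reversed: leaamh

leaamh


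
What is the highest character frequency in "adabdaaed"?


Input: adabdaaed
Character counts:
  'a': 4
  'b': 1
  'd': 3
  'e': 1
Maximum frequency: 4

4


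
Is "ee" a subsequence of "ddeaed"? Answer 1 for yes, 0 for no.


Check if "ee" is a subsequence of "ddeaed"
Greedy scan:
  Position 0 ('d'): no match needed
  Position 1 ('d'): no match needed
  Position 2 ('e'): matches sub[0] = 'e'
  Position 3 ('a'): no match needed
  Position 4 ('e'): matches sub[1] = 'e'
  Position 5 ('d'): no match needed
All 2 characters matched => is a subsequence

1


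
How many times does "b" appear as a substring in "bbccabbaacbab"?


Searching for "b" in "bbccabbaacbab"
Scanning each position:
  Position 0: "b" => MATCH
  Position 1: "b" => MATCH
  Position 2: "c" => no
  Position 3: "c" => no
  Position 4: "a" => no
  Position 5: "b" => MATCH
  Position 6: "b" => MATCH
  Position 7: "a" => no
  Position 8: "a" => no
  Position 9: "c" => no
  Position 10: "b" => MATCH
  Position 11: "a" => no
  Position 12: "b" => MATCH
Total occurrences: 6

6


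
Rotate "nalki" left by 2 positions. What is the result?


Input: "nalki", rotate left by 2
First 2 characters: "na"
Remaining characters: "lki"
Concatenate remaining + first: "lki" + "na" = "lkina"

lkina


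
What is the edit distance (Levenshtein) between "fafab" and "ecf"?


Computing edit distance: "fafab" -> "ecf"
DP table:
           e    c    f
      0    1    2    3
  f   1    1    2    2
  a   2    2    2    3
  f   3    3    3    2
  a   4    4    4    3
  b   5    5    5    4
Edit distance = dp[5][3] = 4

4


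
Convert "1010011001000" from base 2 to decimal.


Input: "1010011001000" in base 2
Positional expansion:
  Digit '1' (value 1) x 2^12 = 4096
  Digit '0' (value 0) x 2^11 = 0
  Digit '1' (value 1) x 2^10 = 1024
  Digit '0' (value 0) x 2^9 = 0
  Digit '0' (value 0) x 2^8 = 0
  Digit '1' (value 1) x 2^7 = 128
  Digit '1' (value 1) x 2^6 = 64
  Digit '0' (value 0) x 2^5 = 0
  Digit '0' (value 0) x 2^4 = 0
  Digit '1' (value 1) x 2^3 = 8
  Digit '0' (value 0) x 2^2 = 0
  Digit '0' (value 0) x 2^1 = 0
  Digit '0' (value 0) x 2^0 = 0
Sum = 5320

5320


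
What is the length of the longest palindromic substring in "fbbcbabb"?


Input: "fbbcbabb"
Checking substrings for palindromes:
  [2:5] "bcb" (len 3) => palindrome
  [4:7] "bab" (len 3) => palindrome
  [1:3] "bb" (len 2) => palindrome
  [6:8] "bb" (len 2) => palindrome
Longest palindromic substring: "bcb" with length 3

3


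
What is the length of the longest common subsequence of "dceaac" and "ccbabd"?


LCS of "dceaac" and "ccbabd"
DP table:
           c    c    b    a    b    d
      0    0    0    0    0    0    0
  d   0    0    0    0    0    0    1
  c   0    1    1    1    1    1    1
  e   0    1    1    1    1    1    1
  a   0    1    1    1    2    2    2
  a   0    1    1    1    2    2    2
  c   0    1    2    2    2    2    2
LCS length = dp[6][6] = 2

2


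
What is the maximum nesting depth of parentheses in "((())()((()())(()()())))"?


Input: "((())()((()())(()()())))"
Tracking depth:
  Position 0 '(': depth becomes 1
  Position 1 '(': depth becomes 2
  Position 2 '(': depth becomes 3
  Position 3 ')': depth becomes 2
  Position 4 ')': depth becomes 1
  Position 5 '(': depth becomes 2
  Position 6 ')': depth becomes 1
  Position 7 '(': depth becomes 2
  Position 8 '(': depth becomes 3
  Position 9 '(': depth becomes 4
  Position 10 ')': depth becomes 3
  Position 11 '(': depth becomes 4
  Position 12 ')': depth becomes 3
  Position 13 ')': depth becomes 2
  Position 14 '(': depth becomes 3
  Position 15 '(': depth becomes 4
  Position 16 ')': depth becomes 3
  Position 17 '(': depth becomes 4
  Position 18 ')': depth becomes 3
  Position 19 '(': depth becomes 4
  Position 20 ')': depth becomes 3
  Position 21 ')': depth becomes 2
  Position 22 ')': depth becomes 1
  Position 23 ')': depth becomes 0
Maximum depth reached: 4

4


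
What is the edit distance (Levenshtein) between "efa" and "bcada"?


Computing edit distance: "efa" -> "bcada"
DP table:
           b    c    a    d    a
      0    1    2    3    4    5
  e   1    1    2    3    4    5
  f   2    2    2    3    4    5
  a   3    3    3    2    3    4
Edit distance = dp[3][5] = 4

4


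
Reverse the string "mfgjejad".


Input: mfgjejad
Reading characters right to left:
  Position 7: 'd'
  Position 6: 'a'
  Position 5: 'j'
  Position 4: 'e'
  Position 3: 'j'
  Position 2: 'g'
  Position 1: 'f'
  Position 0: 'm'
Reversed: dajejgfm

dajejgfm


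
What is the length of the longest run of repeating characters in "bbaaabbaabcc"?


Input: "bbaaabbaabcc"
Scanning for longest run:
  Position 1 ('b'): continues run of 'b', length=2
  Position 2 ('a'): new char, reset run to 1
  Position 3 ('a'): continues run of 'a', length=2
  Position 4 ('a'): continues run of 'a', length=3
  Position 5 ('b'): new char, reset run to 1
  Position 6 ('b'): continues run of 'b', length=2
  Position 7 ('a'): new char, reset run to 1
  Position 8 ('a'): continues run of 'a', length=2
  Position 9 ('b'): new char, reset run to 1
  Position 10 ('c'): new char, reset run to 1
  Position 11 ('c'): continues run of 'c', length=2
Longest run: 'a' with length 3

3


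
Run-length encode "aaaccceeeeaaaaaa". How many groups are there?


Input: aaaccceeeeaaaaaa
Scanning for consecutive runs:
  Group 1: 'a' x 3 (positions 0-2)
  Group 2: 'c' x 3 (positions 3-5)
  Group 3: 'e' x 4 (positions 6-9)
  Group 4: 'a' x 6 (positions 10-15)
Total groups: 4

4


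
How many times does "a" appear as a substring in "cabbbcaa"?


Searching for "a" in "cabbbcaa"
Scanning each position:
  Position 0: "c" => no
  Position 1: "a" => MATCH
  Position 2: "b" => no
  Position 3: "b" => no
  Position 4: "b" => no
  Position 5: "c" => no
  Position 6: "a" => MATCH
  Position 7: "a" => MATCH
Total occurrences: 3

3


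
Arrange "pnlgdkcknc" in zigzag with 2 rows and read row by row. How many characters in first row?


Zigzag "pnlgdkcknc" into 2 rows:
Placing characters:
  'p' => row 0
  'n' => row 1
  'l' => row 0
  'g' => row 1
  'd' => row 0
  'k' => row 1
  'c' => row 0
  'k' => row 1
  'n' => row 0
  'c' => row 1
Rows:
  Row 0: "pldcn"
  Row 1: "ngkkc"
First row length: 5

5


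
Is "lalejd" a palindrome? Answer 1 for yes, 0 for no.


Input: lalejd
Reversed: djelal
  Compare pos 0 ('l') with pos 5 ('d'): MISMATCH
  Compare pos 1 ('a') with pos 4 ('j'): MISMATCH
  Compare pos 2 ('l') with pos 3 ('e'): MISMATCH
Result: not a palindrome

0


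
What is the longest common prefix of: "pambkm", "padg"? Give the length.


Words: pambkm, padg
  Position 0: all 'p' => match
  Position 1: all 'a' => match
  Position 2: ('m', 'd') => mismatch, stop
LCP = "pa" (length 2)

2


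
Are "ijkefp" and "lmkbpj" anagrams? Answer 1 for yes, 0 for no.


Strings: "ijkefp", "lmkbpj"
Sorted first:  efijkp
Sorted second: bjklmp
Differ at position 0: 'e' vs 'b' => not anagrams

0


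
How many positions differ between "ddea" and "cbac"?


Comparing "ddea" and "cbac" position by position:
  Position 0: 'd' vs 'c' => DIFFER
  Position 1: 'd' vs 'b' => DIFFER
  Position 2: 'e' vs 'a' => DIFFER
  Position 3: 'a' vs 'c' => DIFFER
Positions that differ: 4

4


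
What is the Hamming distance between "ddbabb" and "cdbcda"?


Comparing "ddbabb" and "cdbcda" position by position:
  Position 0: 'd' vs 'c' => differ
  Position 1: 'd' vs 'd' => same
  Position 2: 'b' vs 'b' => same
  Position 3: 'a' vs 'c' => differ
  Position 4: 'b' vs 'd' => differ
  Position 5: 'b' vs 'a' => differ
Total differences (Hamming distance): 4

4


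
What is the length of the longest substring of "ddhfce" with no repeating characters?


Input: "ddhfce"
Sliding window (track last position of each char):
  Position 0 ('d'): window [0,0] length 1 -- new best
  Position 1 ('d'): repeat (last at 0), move window start to 1
  Position 1 ('d'): window [1,1] length 1
  Position 2 ('h'): window [1,2] length 2 -- new best
  Position 3 ('f'): window [1,3] length 3 -- new best
  Position 4 ('c'): window [1,4] length 4 -- new best
  Position 5 ('e'): window [1,5] length 5 -- new best
Longest substring with no repeats: "dhfce" with length 5

5


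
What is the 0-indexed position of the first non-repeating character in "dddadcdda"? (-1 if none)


Input: dddadcdda
Character frequencies:
  'a': 2
  'c': 1
  'd': 6
Scanning left to right for freq == 1:
  Position 0 ('d'): freq=6, skip
  Position 1 ('d'): freq=6, skip
  Position 2 ('d'): freq=6, skip
  Position 3 ('a'): freq=2, skip
  Position 4 ('d'): freq=6, skip
  Position 5 ('c'): unique! => answer = 5

5


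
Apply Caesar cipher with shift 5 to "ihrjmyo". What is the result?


Caesar cipher: shift "ihrjmyo" by 5
  'i' (pos 8) + 5 = pos 13 = 'n'
  'h' (pos 7) + 5 = pos 12 = 'm'
  'r' (pos 17) + 5 = pos 22 = 'w'
  'j' (pos 9) + 5 = pos 14 = 'o'
  'm' (pos 12) + 5 = pos 17 = 'r'
  'y' (pos 24) + 5 = pos 3 = 'd'
  'o' (pos 14) + 5 = pos 19 = 't'
Result: nmwordt

nmwordt


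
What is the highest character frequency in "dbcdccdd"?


Input: dbcdccdd
Character counts:
  'b': 1
  'c': 3
  'd': 4
Maximum frequency: 4

4


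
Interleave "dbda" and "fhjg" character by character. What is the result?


Interleaving "dbda" and "fhjg":
  Position 0: 'd' from first, 'f' from second => "df"
  Position 1: 'b' from first, 'h' from second => "bh"
  Position 2: 'd' from first, 'j' from second => "dj"
  Position 3: 'a' from first, 'g' from second => "ag"
Result: dfbhdjag

dfbhdjag


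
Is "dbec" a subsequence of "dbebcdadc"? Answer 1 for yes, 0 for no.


Check if "dbec" is a subsequence of "dbebcdadc"
Greedy scan:
  Position 0 ('d'): matches sub[0] = 'd'
  Position 1 ('b'): matches sub[1] = 'b'
  Position 2 ('e'): matches sub[2] = 'e'
  Position 3 ('b'): no match needed
  Position 4 ('c'): matches sub[3] = 'c'
  Position 5 ('d'): no match needed
  Position 6 ('a'): no match needed
  Position 7 ('d'): no match needed
  Position 8 ('c'): no match needed
All 4 characters matched => is a subsequence

1


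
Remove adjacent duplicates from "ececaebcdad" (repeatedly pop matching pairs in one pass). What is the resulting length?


Input: ececaebcdad
Stack-based adjacent duplicate removal:
  Read 'e': push. Stack: e
  Read 'c': push. Stack: ec
  Read 'e': push. Stack: ece
  Read 'c': push. Stack: ecec
  Read 'a': push. Stack: ececa
  Read 'e': push. Stack: ececae
  Read 'b': push. Stack: ececaeb
  Read 'c': push. Stack: ececaebc
  Read 'd': push. Stack: ececaebcd
  Read 'a': push. Stack: ececaebcda
  Read 'd': push. Stack: ececaebcdad
Final stack: "ececaebcdad" (length 11)

11


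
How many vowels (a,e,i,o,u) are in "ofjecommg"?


Input: ofjecommg
Checking each character:
  'o' at position 0: vowel (running total: 1)
  'f' at position 1: consonant
  'j' at position 2: consonant
  'e' at position 3: vowel (running total: 2)
  'c' at position 4: consonant
  'o' at position 5: vowel (running total: 3)
  'm' at position 6: consonant
  'm' at position 7: consonant
  'g' at position 8: consonant
Total vowels: 3

3


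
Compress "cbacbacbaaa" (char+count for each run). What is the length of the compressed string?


Input: cbacbacbaaa
Runs:
  'c' x 1 => "c1"
  'b' x 1 => "b1"
  'a' x 1 => "a1"
  'c' x 1 => "c1"
  'b' x 1 => "b1"
  'a' x 1 => "a1"
  'c' x 1 => "c1"
  'b' x 1 => "b1"
  'a' x 3 => "a3"
Compressed: "c1b1a1c1b1a1c1b1a3"
Compressed length: 18

18


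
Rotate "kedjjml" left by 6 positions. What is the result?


Input: "kedjjml", rotate left by 6
First 6 characters: "kedjjm"
Remaining characters: "l"
Concatenate remaining + first: "l" + "kedjjm" = "lkedjjm"

lkedjjm


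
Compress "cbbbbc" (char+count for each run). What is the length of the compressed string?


Input: cbbbbc
Runs:
  'c' x 1 => "c1"
  'b' x 4 => "b4"
  'c' x 1 => "c1"
Compressed: "c1b4c1"
Compressed length: 6

6


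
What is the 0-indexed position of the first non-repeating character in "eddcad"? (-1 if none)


Input: eddcad
Character frequencies:
  'a': 1
  'c': 1
  'd': 3
  'e': 1
Scanning left to right for freq == 1:
  Position 0 ('e'): unique! => answer = 0

0


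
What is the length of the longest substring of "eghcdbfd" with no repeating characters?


Input: "eghcdbfd"
Sliding window (track last position of each char):
  Position 0 ('e'): window [0,0] length 1 -- new best
  Position 1 ('g'): window [0,1] length 2 -- new best
  Position 2 ('h'): window [0,2] length 3 -- new best
  Position 3 ('c'): window [0,3] length 4 -- new best
  Position 4 ('d'): window [0,4] length 5 -- new best
  Position 5 ('b'): window [0,5] length 6 -- new best
  Position 6 ('f'): window [0,6] length 7 -- new best
  Position 7 ('d'): repeat (last at 4), move window start to 5
  Position 7 ('d'): window [5,7] length 3
Longest substring with no repeats: "eghcdbf" with length 7

7


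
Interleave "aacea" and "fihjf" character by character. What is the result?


Interleaving "aacea" and "fihjf":
  Position 0: 'a' from first, 'f' from second => "af"
  Position 1: 'a' from first, 'i' from second => "ai"
  Position 2: 'c' from first, 'h' from second => "ch"
  Position 3: 'e' from first, 'j' from second => "ej"
  Position 4: 'a' from first, 'f' from second => "af"
Result: afaichejaf

afaichejaf


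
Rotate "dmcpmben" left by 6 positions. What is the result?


Input: "dmcpmben", rotate left by 6
First 6 characters: "dmcpmb"
Remaining characters: "en"
Concatenate remaining + first: "en" + "dmcpmb" = "endmcpmb"

endmcpmb


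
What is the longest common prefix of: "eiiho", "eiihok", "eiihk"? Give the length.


Words: eiiho, eiihok, eiihk
  Position 0: all 'e' => match
  Position 1: all 'i' => match
  Position 2: all 'i' => match
  Position 3: all 'h' => match
  Position 4: ('o', 'o', 'k') => mismatch, stop
LCP = "eiih" (length 4)

4


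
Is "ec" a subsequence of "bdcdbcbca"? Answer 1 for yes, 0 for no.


Check if "ec" is a subsequence of "bdcdbcbca"
Greedy scan:
  Position 0 ('b'): no match needed
  Position 1 ('d'): no match needed
  Position 2 ('c'): no match needed
  Position 3 ('d'): no match needed
  Position 4 ('b'): no match needed
  Position 5 ('c'): no match needed
  Position 6 ('b'): no match needed
  Position 7 ('c'): no match needed
  Position 8 ('a'): no match needed
Only matched 0/2 characters => not a subsequence

0


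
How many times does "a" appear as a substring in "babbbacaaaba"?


Searching for "a" in "babbbacaaaba"
Scanning each position:
  Position 0: "b" => no
  Position 1: "a" => MATCH
  Position 2: "b" => no
  Position 3: "b" => no
  Position 4: "b" => no
  Position 5: "a" => MATCH
  Position 6: "c" => no
  Position 7: "a" => MATCH
  Position 8: "a" => MATCH
  Position 9: "a" => MATCH
  Position 10: "b" => no
  Position 11: "a" => MATCH
Total occurrences: 6

6


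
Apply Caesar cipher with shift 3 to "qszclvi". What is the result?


Caesar cipher: shift "qszclvi" by 3
  'q' (pos 16) + 3 = pos 19 = 't'
  's' (pos 18) + 3 = pos 21 = 'v'
  'z' (pos 25) + 3 = pos 2 = 'c'
  'c' (pos 2) + 3 = pos 5 = 'f'
  'l' (pos 11) + 3 = pos 14 = 'o'
  'v' (pos 21) + 3 = pos 24 = 'y'
  'i' (pos 8) + 3 = pos 11 = 'l'
Result: tvcfoyl

tvcfoyl


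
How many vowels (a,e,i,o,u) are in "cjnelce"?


Input: cjnelce
Checking each character:
  'c' at position 0: consonant
  'j' at position 1: consonant
  'n' at position 2: consonant
  'e' at position 3: vowel (running total: 1)
  'l' at position 4: consonant
  'c' at position 5: consonant
  'e' at position 6: vowel (running total: 2)
Total vowels: 2

2


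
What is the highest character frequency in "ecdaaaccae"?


Input: ecdaaaccae
Character counts:
  'a': 4
  'c': 3
  'd': 1
  'e': 2
Maximum frequency: 4

4


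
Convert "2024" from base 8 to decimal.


Input: "2024" in base 8
Positional expansion:
  Digit '2' (value 2) x 8^3 = 1024
  Digit '0' (value 0) x 8^2 = 0
  Digit '2' (value 2) x 8^1 = 16
  Digit '4' (value 4) x 8^0 = 4
Sum = 1044

1044


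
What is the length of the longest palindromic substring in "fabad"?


Input: "fabad"
Checking substrings for palindromes:
  [1:4] "aba" (len 3) => palindrome
Longest palindromic substring: "aba" with length 3

3


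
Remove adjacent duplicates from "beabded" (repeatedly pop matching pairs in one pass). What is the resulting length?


Input: beabded
Stack-based adjacent duplicate removal:
  Read 'b': push. Stack: b
  Read 'e': push. Stack: be
  Read 'a': push. Stack: bea
  Read 'b': push. Stack: beab
  Read 'd': push. Stack: beabd
  Read 'e': push. Stack: beabde
  Read 'd': push. Stack: beabded
Final stack: "beabded" (length 7)

7


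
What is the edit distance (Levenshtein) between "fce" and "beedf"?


Computing edit distance: "fce" -> "beedf"
DP table:
           b    e    e    d    f
      0    1    2    3    4    5
  f   1    1    2    3    4    4
  c   2    2    2    3    4    5
  e   3    3    2    2    3    4
Edit distance = dp[3][5] = 4

4


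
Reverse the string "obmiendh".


Input: obmiendh
Reading characters right to left:
  Position 7: 'h'
  Position 6: 'd'
  Position 5: 'n'
  Position 4: 'e'
  Position 3: 'i'
  Position 2: 'm'
  Position 1: 'b'
  Position 0: 'o'
Reversed: hdneimbo

hdneimbo


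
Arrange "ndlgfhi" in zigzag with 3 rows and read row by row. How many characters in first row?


Zigzag "ndlgfhi" into 3 rows:
Placing characters:
  'n' => row 0
  'd' => row 1
  'l' => row 2
  'g' => row 1
  'f' => row 0
  'h' => row 1
  'i' => row 2
Rows:
  Row 0: "nf"
  Row 1: "dgh"
  Row 2: "li"
First row length: 2

2


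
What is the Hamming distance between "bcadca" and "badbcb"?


Comparing "bcadca" and "badbcb" position by position:
  Position 0: 'b' vs 'b' => same
  Position 1: 'c' vs 'a' => differ
  Position 2: 'a' vs 'd' => differ
  Position 3: 'd' vs 'b' => differ
  Position 4: 'c' vs 'c' => same
  Position 5: 'a' vs 'b' => differ
Total differences (Hamming distance): 4

4


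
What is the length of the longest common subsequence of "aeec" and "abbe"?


LCS of "aeec" and "abbe"
DP table:
           a    b    b    e
      0    0    0    0    0
  a   0    1    1    1    1
  e   0    1    1    1    2
  e   0    1    1    1    2
  c   0    1    1    1    2
LCS length = dp[4][4] = 2

2


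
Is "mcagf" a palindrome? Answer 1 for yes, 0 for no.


Input: mcagf
Reversed: fgacm
  Compare pos 0 ('m') with pos 4 ('f'): MISMATCH
  Compare pos 1 ('c') with pos 3 ('g'): MISMATCH
Result: not a palindrome

0


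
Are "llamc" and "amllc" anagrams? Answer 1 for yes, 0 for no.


Strings: "llamc", "amllc"
Sorted first:  acllm
Sorted second: acllm
Sorted forms match => anagrams

1


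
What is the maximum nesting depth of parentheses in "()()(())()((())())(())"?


Input: "()()(())()((())())(())"
Tracking depth:
  Position 0 '(': depth becomes 1
  Position 1 ')': depth becomes 0
  Position 2 '(': depth becomes 1
  Position 3 ')': depth becomes 0
  Position 4 '(': depth becomes 1
  Position 5 '(': depth becomes 2
  Position 6 ')': depth becomes 1
  Position 7 ')': depth becomes 0
  Position 8 '(': depth becomes 1
  Position 9 ')': depth becomes 0
  Position 10 '(': depth becomes 1
  Position 11 '(': depth becomes 2
  Position 12 '(': depth becomes 3
  Position 13 ')': depth becomes 2
  Position 14 ')': depth becomes 1
  Position 15 '(': depth becomes 2
  Position 16 ')': depth becomes 1
  Position 17 ')': depth becomes 0
  Position 18 '(': depth becomes 1
  Position 19 '(': depth becomes 2
  Position 20 ')': depth becomes 1
  Position 21 ')': depth becomes 0
Maximum depth reached: 3

3


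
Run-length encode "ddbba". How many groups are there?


Input: ddbba
Scanning for consecutive runs:
  Group 1: 'd' x 2 (positions 0-1)
  Group 2: 'b' x 2 (positions 2-3)
  Group 3: 'a' x 1 (positions 4-4)
Total groups: 3

3


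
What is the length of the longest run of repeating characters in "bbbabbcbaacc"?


Input: "bbbabbcbaacc"
Scanning for longest run:
  Position 1 ('b'): continues run of 'b', length=2
  Position 2 ('b'): continues run of 'b', length=3
  Position 3 ('a'): new char, reset run to 1
  Position 4 ('b'): new char, reset run to 1
  Position 5 ('b'): continues run of 'b', length=2
  Position 6 ('c'): new char, reset run to 1
  Position 7 ('b'): new char, reset run to 1
  Position 8 ('a'): new char, reset run to 1
  Position 9 ('a'): continues run of 'a', length=2
  Position 10 ('c'): new char, reset run to 1
  Position 11 ('c'): continues run of 'c', length=2
Longest run: 'b' with length 3

3


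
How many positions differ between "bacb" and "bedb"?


Comparing "bacb" and "bedb" position by position:
  Position 0: 'b' vs 'b' => same
  Position 1: 'a' vs 'e' => DIFFER
  Position 2: 'c' vs 'd' => DIFFER
  Position 3: 'b' vs 'b' => same
Positions that differ: 2

2


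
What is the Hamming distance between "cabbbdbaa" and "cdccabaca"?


Comparing "cabbbdbaa" and "cdccabaca" position by position:
  Position 0: 'c' vs 'c' => same
  Position 1: 'a' vs 'd' => differ
  Position 2: 'b' vs 'c' => differ
  Position 3: 'b' vs 'c' => differ
  Position 4: 'b' vs 'a' => differ
  Position 5: 'd' vs 'b' => differ
  Position 6: 'b' vs 'a' => differ
  Position 7: 'a' vs 'c' => differ
  Position 8: 'a' vs 'a' => same
Total differences (Hamming distance): 7

7


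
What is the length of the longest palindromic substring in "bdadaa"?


Input: "bdadaa"
Checking substrings for palindromes:
  [1:4] "dad" (len 3) => palindrome
  [2:5] "ada" (len 3) => palindrome
  [4:6] "aa" (len 2) => palindrome
Longest palindromic substring: "dad" with length 3

3


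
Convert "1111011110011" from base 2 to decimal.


Input: "1111011110011" in base 2
Positional expansion:
  Digit '1' (value 1) x 2^12 = 4096
  Digit '1' (value 1) x 2^11 = 2048
  Digit '1' (value 1) x 2^10 = 1024
  Digit '1' (value 1) x 2^9 = 512
  Digit '0' (value 0) x 2^8 = 0
  Digit '1' (value 1) x 2^7 = 128
  Digit '1' (value 1) x 2^6 = 64
  Digit '1' (value 1) x 2^5 = 32
  Digit '1' (value 1) x 2^4 = 16
  Digit '0' (value 0) x 2^3 = 0
  Digit '0' (value 0) x 2^2 = 0
  Digit '1' (value 1) x 2^1 = 2
  Digit '1' (value 1) x 2^0 = 1
Sum = 7923

7923


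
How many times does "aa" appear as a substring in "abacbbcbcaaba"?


Searching for "aa" in "abacbbcbcaaba"
Scanning each position:
  Position 0: "ab" => no
  Position 1: "ba" => no
  Position 2: "ac" => no
  Position 3: "cb" => no
  Position 4: "bb" => no
  Position 5: "bc" => no
  Position 6: "cb" => no
  Position 7: "bc" => no
  Position 8: "ca" => no
  Position 9: "aa" => MATCH
  Position 10: "ab" => no
  Position 11: "ba" => no
Total occurrences: 1

1


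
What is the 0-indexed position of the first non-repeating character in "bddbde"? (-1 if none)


Input: bddbde
Character frequencies:
  'b': 2
  'd': 3
  'e': 1
Scanning left to right for freq == 1:
  Position 0 ('b'): freq=2, skip
  Position 1 ('d'): freq=3, skip
  Position 2 ('d'): freq=3, skip
  Position 3 ('b'): freq=2, skip
  Position 4 ('d'): freq=3, skip
  Position 5 ('e'): unique! => answer = 5

5


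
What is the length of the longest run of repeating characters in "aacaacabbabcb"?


Input: "aacaacabbabcb"
Scanning for longest run:
  Position 1 ('a'): continues run of 'a', length=2
  Position 2 ('c'): new char, reset run to 1
  Position 3 ('a'): new char, reset run to 1
  Position 4 ('a'): continues run of 'a', length=2
  Position 5 ('c'): new char, reset run to 1
  Position 6 ('a'): new char, reset run to 1
  Position 7 ('b'): new char, reset run to 1
  Position 8 ('b'): continues run of 'b', length=2
  Position 9 ('a'): new char, reset run to 1
  Position 10 ('b'): new char, reset run to 1
  Position 11 ('c'): new char, reset run to 1
  Position 12 ('b'): new char, reset run to 1
Longest run: 'a' with length 2

2


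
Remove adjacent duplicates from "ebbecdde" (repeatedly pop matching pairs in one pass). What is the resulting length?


Input: ebbecdde
Stack-based adjacent duplicate removal:
  Read 'e': push. Stack: e
  Read 'b': push. Stack: eb
  Read 'b': matches stack top 'b' => pop. Stack: e
  Read 'e': matches stack top 'e' => pop. Stack: (empty)
  Read 'c': push. Stack: c
  Read 'd': push. Stack: cd
  Read 'd': matches stack top 'd' => pop. Stack: c
  Read 'e': push. Stack: ce
Final stack: "ce" (length 2)

2


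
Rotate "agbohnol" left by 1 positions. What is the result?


Input: "agbohnol", rotate left by 1
First 1 characters: "a"
Remaining characters: "gbohnol"
Concatenate remaining + first: "gbohnol" + "a" = "gbohnola"

gbohnola


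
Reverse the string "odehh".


Input: odehh
Reading characters right to left:
  Position 4: 'h'
  Position 3: 'h'
  Position 2: 'e'
  Position 1: 'd'
  Position 0: 'o'
Reversed: hhedo

hhedo


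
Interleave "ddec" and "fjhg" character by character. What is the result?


Interleaving "ddec" and "fjhg":
  Position 0: 'd' from first, 'f' from second => "df"
  Position 1: 'd' from first, 'j' from second => "dj"
  Position 2: 'e' from first, 'h' from second => "eh"
  Position 3: 'c' from first, 'g' from second => "cg"
Result: dfdjehcg

dfdjehcg


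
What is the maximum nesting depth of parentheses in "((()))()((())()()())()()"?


Input: "((()))()((())()()())()()"
Tracking depth:
  Position 0 '(': depth becomes 1
  Position 1 '(': depth becomes 2
  Position 2 '(': depth becomes 3
  Position 3 ')': depth becomes 2
  Position 4 ')': depth becomes 1
  Position 5 ')': depth becomes 0
  Position 6 '(': depth becomes 1
  Position 7 ')': depth becomes 0
  Position 8 '(': depth becomes 1
  Position 9 '(': depth becomes 2
  Position 10 '(': depth becomes 3
  Position 11 ')': depth becomes 2
  Position 12 ')': depth becomes 1
  Position 13 '(': depth becomes 2
  Position 14 ')': depth becomes 1
  Position 15 '(': depth becomes 2
  Position 16 ')': depth becomes 1
  Position 17 '(': depth becomes 2
  Position 18 ')': depth becomes 1
  Position 19 ')': depth becomes 0
  Position 20 '(': depth becomes 1
  Position 21 ')': depth becomes 0
  Position 22 '(': depth becomes 1
  Position 23 ')': depth becomes 0
Maximum depth reached: 3

3


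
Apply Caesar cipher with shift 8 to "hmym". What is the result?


Caesar cipher: shift "hmym" by 8
  'h' (pos 7) + 8 = pos 15 = 'p'
  'm' (pos 12) + 8 = pos 20 = 'u'
  'y' (pos 24) + 8 = pos 6 = 'g'
  'm' (pos 12) + 8 = pos 20 = 'u'
Result: pugu

pugu


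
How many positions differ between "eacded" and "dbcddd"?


Comparing "eacded" and "dbcddd" position by position:
  Position 0: 'e' vs 'd' => DIFFER
  Position 1: 'a' vs 'b' => DIFFER
  Position 2: 'c' vs 'c' => same
  Position 3: 'd' vs 'd' => same
  Position 4: 'e' vs 'd' => DIFFER
  Position 5: 'd' vs 'd' => same
Positions that differ: 3

3


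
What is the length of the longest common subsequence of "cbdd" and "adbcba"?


LCS of "cbdd" and "adbcba"
DP table:
           a    d    b    c    b    a
      0    0    0    0    0    0    0
  c   0    0    0    0    1    1    1
  b   0    0    0    1    1    2    2
  d   0    0    1    1    1    2    2
  d   0    0    1    1    1    2    2
LCS length = dp[4][6] = 2

2


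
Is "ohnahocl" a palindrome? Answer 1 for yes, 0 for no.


Input: ohnahocl
Reversed: lcohanho
  Compare pos 0 ('o') with pos 7 ('l'): MISMATCH
  Compare pos 1 ('h') with pos 6 ('c'): MISMATCH
  Compare pos 2 ('n') with pos 5 ('o'): MISMATCH
  Compare pos 3 ('a') with pos 4 ('h'): MISMATCH
Result: not a palindrome

0


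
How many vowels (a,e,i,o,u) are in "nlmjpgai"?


Input: nlmjpgai
Checking each character:
  'n' at position 0: consonant
  'l' at position 1: consonant
  'm' at position 2: consonant
  'j' at position 3: consonant
  'p' at position 4: consonant
  'g' at position 5: consonant
  'a' at position 6: vowel (running total: 1)
  'i' at position 7: vowel (running total: 2)
Total vowels: 2

2


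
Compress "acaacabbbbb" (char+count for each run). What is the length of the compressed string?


Input: acaacabbbbb
Runs:
  'a' x 1 => "a1"
  'c' x 1 => "c1"
  'a' x 2 => "a2"
  'c' x 1 => "c1"
  'a' x 1 => "a1"
  'b' x 5 => "b5"
Compressed: "a1c1a2c1a1b5"
Compressed length: 12

12


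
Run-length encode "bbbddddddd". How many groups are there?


Input: bbbddddddd
Scanning for consecutive runs:
  Group 1: 'b' x 3 (positions 0-2)
  Group 2: 'd' x 7 (positions 3-9)
Total groups: 2

2


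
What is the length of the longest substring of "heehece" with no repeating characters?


Input: "heehece"
Sliding window (track last position of each char):
  Position 0 ('h'): window [0,0] length 1 -- new best
  Position 1 ('e'): window [0,1] length 2 -- new best
  Position 2 ('e'): repeat (last at 1), move window start to 2
  Position 2 ('e'): window [2,2] length 1
  Position 3 ('h'): window [2,3] length 2
  Position 4 ('e'): repeat (last at 2), move window start to 3
  Position 4 ('e'): window [3,4] length 2
  Position 5 ('c'): window [3,5] length 3 -- new best
  Position 6 ('e'): repeat (last at 4), move window start to 5
  Position 6 ('e'): window [5,6] length 2
Longest substring with no repeats: "hec" with length 3

3


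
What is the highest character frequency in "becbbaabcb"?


Input: becbbaabcb
Character counts:
  'a': 2
  'b': 5
  'c': 2
  'e': 1
Maximum frequency: 5

5


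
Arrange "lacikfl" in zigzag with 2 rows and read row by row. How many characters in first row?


Zigzag "lacikfl" into 2 rows:
Placing characters:
  'l' => row 0
  'a' => row 1
  'c' => row 0
  'i' => row 1
  'k' => row 0
  'f' => row 1
  'l' => row 0
Rows:
  Row 0: "lckl"
  Row 1: "aif"
First row length: 4

4


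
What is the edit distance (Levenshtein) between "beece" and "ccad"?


Computing edit distance: "beece" -> "ccad"
DP table:
           c    c    a    d
      0    1    2    3    4
  b   1    1    2    3    4
  e   2    2    2    3    4
  e   3    3    3    3    4
  c   4    3    3    4    4
  e   5    4    4    4    5
Edit distance = dp[5][4] = 5

5


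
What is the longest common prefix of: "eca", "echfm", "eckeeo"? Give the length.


Words: eca, echfm, eckeeo
  Position 0: all 'e' => match
  Position 1: all 'c' => match
  Position 2: ('a', 'h', 'k') => mismatch, stop
LCP = "ec" (length 2)

2


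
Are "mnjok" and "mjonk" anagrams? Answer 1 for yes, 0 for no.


Strings: "mnjok", "mjonk"
Sorted first:  jkmno
Sorted second: jkmno
Sorted forms match => anagrams

1


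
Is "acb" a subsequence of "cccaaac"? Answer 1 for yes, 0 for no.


Check if "acb" is a subsequence of "cccaaac"
Greedy scan:
  Position 0 ('c'): no match needed
  Position 1 ('c'): no match needed
  Position 2 ('c'): no match needed
  Position 3 ('a'): matches sub[0] = 'a'
  Position 4 ('a'): no match needed
  Position 5 ('a'): no match needed
  Position 6 ('c'): matches sub[1] = 'c'
Only matched 2/3 characters => not a subsequence

0


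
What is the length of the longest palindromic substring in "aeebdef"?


Input: "aeebdef"
Checking substrings for palindromes:
  [1:3] "ee" (len 2) => palindrome
Longest palindromic substring: "ee" with length 2

2


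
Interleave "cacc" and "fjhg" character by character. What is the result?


Interleaving "cacc" and "fjhg":
  Position 0: 'c' from first, 'f' from second => "cf"
  Position 1: 'a' from first, 'j' from second => "aj"
  Position 2: 'c' from first, 'h' from second => "ch"
  Position 3: 'c' from first, 'g' from second => "cg"
Result: cfajchcg

cfajchcg


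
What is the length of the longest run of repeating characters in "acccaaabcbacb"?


Input: "acccaaabcbacb"
Scanning for longest run:
  Position 1 ('c'): new char, reset run to 1
  Position 2 ('c'): continues run of 'c', length=2
  Position 3 ('c'): continues run of 'c', length=3
  Position 4 ('a'): new char, reset run to 1
  Position 5 ('a'): continues run of 'a', length=2
  Position 6 ('a'): continues run of 'a', length=3
  Position 7 ('b'): new char, reset run to 1
  Position 8 ('c'): new char, reset run to 1
  Position 9 ('b'): new char, reset run to 1
  Position 10 ('a'): new char, reset run to 1
  Position 11 ('c'): new char, reset run to 1
  Position 12 ('b'): new char, reset run to 1
Longest run: 'c' with length 3

3


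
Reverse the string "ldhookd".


Input: ldhookd
Reading characters right to left:
  Position 6: 'd'
  Position 5: 'k'
  Position 4: 'o'
  Position 3: 'o'
  Position 2: 'h'
  Position 1: 'd'
  Position 0: 'l'
Reversed: dkoohdl

dkoohdl
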